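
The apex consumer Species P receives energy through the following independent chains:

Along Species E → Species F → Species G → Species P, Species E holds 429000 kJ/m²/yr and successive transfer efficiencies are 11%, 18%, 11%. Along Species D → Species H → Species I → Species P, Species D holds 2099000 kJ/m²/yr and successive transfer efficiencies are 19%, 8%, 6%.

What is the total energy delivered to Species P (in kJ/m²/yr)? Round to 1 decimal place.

2848.7 kJ/m²/yr

Via Species E: 429000 × 0.11 × 0.18 × 0.11 = 934.362 kJ/m²/yr
Via Species D: 2099000 × 0.19 × 0.08 × 0.06 = 1914.288 kJ/m²/yr
Total at Species P: 934.362 + 1914.288 = 2848.65 kJ/m²/yr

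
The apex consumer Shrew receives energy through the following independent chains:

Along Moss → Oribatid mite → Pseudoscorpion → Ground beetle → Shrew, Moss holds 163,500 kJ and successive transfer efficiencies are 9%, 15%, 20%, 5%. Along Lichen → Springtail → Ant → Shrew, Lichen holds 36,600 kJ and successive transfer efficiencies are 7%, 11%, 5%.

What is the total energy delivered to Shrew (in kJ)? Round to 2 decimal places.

Via Moss: 163500 × 0.09 × 0.15 × 0.2 × 0.05 = 22.0725 kJ
Via Lichen: 36600 × 0.07 × 0.11 × 0.05 = 14.091 kJ
Total at Shrew: 22.0725 + 14.091 = 36.1635 kJ

36.16 kJ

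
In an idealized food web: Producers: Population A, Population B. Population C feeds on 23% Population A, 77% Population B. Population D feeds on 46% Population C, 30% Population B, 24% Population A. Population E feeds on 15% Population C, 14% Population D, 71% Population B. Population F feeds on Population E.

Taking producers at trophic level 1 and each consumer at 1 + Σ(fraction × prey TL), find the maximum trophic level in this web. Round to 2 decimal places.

Population C: 1 + (0.23×1 + 0.77×1) = 2
Population D: 1 + (0.46×2 + 0.3×1 + 0.24×1) = 2.46
Population E: 1 + (0.15×2 + 0.14×2.46 + 0.71×1) = 2.3544
Population F: 1 + 2.3544 = 3.3544

3.35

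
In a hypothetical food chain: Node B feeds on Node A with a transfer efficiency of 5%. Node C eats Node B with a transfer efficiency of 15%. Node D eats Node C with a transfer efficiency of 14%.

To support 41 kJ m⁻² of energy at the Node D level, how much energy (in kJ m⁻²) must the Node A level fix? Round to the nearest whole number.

39048 kJ m⁻²

Cumulative transfer efficiency: 0.05 × 0.15 × 0.14 = 0.00105
Node A energy = 41 / 0.00105 = 39048 kJ m⁻²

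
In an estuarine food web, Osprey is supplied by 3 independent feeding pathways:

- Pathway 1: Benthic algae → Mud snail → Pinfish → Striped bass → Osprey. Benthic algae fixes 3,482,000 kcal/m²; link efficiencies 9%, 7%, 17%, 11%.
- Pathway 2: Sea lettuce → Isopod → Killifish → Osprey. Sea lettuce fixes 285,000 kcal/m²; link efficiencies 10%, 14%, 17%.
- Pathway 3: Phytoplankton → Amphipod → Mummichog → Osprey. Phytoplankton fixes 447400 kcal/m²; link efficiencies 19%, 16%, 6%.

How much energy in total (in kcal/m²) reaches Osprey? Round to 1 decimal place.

Pathway 1: 3482000 × 0.09 × 0.07 × 0.17 × 0.11 = 410.21442 kcal/m²
Pathway 2: 285000 × 0.1 × 0.14 × 0.17 = 678.3 kcal/m²
Pathway 3: 447400 × 0.19 × 0.16 × 0.06 = 816.0576 kcal/m²
Total at Osprey: 410.21442 + 678.3 + 816.0576 = 1904.57202 kcal/m²

1904.6 kcal/m²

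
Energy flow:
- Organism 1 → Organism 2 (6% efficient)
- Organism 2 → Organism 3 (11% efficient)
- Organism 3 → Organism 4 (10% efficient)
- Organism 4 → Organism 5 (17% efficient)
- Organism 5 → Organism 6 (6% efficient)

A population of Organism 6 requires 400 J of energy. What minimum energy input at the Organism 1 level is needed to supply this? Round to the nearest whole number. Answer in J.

59417706 J

Cumulative transfer efficiency: 0.06 × 0.11 × 0.1 × 0.17 × 0.06 = 0.000006732
Organism 1 energy = 400 / 0.000006732 = 59417706 J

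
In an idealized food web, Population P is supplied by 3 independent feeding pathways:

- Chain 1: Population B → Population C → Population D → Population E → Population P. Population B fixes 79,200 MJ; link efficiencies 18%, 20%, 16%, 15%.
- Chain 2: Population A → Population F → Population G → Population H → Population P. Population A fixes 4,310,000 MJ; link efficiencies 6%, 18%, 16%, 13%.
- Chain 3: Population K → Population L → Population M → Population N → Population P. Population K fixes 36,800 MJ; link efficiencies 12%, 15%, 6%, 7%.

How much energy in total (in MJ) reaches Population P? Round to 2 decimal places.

Chain 1: 79200 × 0.18 × 0.2 × 0.16 × 0.15 = 68.4288 MJ
Chain 2: 4310000 × 0.06 × 0.18 × 0.16 × 0.13 = 968.1984 MJ
Chain 3: 36800 × 0.12 × 0.15 × 0.06 × 0.07 = 2.78208 MJ
Total at Population P: 68.4288 + 968.1984 + 2.78208 = 1039.40928 MJ

1039.41 MJ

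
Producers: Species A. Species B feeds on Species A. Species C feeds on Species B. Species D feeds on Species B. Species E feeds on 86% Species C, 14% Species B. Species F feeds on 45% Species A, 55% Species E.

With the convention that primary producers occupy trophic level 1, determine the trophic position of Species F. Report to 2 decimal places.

Species B: 1 + 1 = 2
Species C: 1 + 2 = 3
Species D: 1 + 2 = 3
Species E: 1 + (0.86×3 + 0.14×2) = 3.86
Species F: 1 + (0.45×1 + 0.55×3.86) = 3.573

3.57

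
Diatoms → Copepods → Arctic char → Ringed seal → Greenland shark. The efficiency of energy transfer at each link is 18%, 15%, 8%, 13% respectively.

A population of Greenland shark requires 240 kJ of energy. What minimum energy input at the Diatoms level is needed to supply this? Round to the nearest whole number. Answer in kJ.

854701 kJ

Cumulative transfer efficiency: 0.18 × 0.15 × 0.08 × 0.13 = 0.0002808
Diatoms energy = 240 / 0.0002808 = 854701 kJ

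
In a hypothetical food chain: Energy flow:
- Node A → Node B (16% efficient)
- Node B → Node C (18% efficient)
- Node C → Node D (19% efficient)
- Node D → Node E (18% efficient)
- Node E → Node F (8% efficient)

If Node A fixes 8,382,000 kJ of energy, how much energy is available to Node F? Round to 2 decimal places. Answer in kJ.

660.47 kJ

Node B: 8382000 × 0.16 = 1341120 kJ
Node C: 1341120 × 0.18 = 241401.6 kJ
Node D: 241401.6 × 0.19 = 45866.304 kJ
Node E: 45866.304 × 0.18 = 8255.93472 kJ
Node F: 8255.93472 × 0.08 = 660.4747776 kJ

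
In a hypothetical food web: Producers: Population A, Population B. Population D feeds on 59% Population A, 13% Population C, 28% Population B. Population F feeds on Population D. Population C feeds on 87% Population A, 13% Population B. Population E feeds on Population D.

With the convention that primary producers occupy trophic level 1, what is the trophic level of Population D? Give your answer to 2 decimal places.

Population C: 1 + (0.87×1 + 0.13×1) = 2
Population D: 1 + (0.59×1 + 0.13×2 + 0.28×1) = 2.13
Population E: 1 + 2.13 = 3.13
Population F: 1 + 2.13 = 3.13

2.13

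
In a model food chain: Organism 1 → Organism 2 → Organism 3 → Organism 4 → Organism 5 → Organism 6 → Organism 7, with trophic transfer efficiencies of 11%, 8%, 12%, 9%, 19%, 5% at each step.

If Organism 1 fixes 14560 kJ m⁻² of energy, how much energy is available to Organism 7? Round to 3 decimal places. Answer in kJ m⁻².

0.013 kJ m⁻²

Organism 2: 14560 × 0.11 = 1601.6 kJ m⁻²
Organism 3: 1601.6 × 0.08 = 128.128 kJ m⁻²
Organism 4: 128.128 × 0.12 = 15.37536 kJ m⁻²
Organism 5: 15.37536 × 0.09 = 1.3837824 kJ m⁻²
Organism 6: 1.3837824 × 0.19 = 0.262918656 kJ m⁻²
Organism 7: 0.262918656 × 0.05 = 0.0131459328 kJ m⁻²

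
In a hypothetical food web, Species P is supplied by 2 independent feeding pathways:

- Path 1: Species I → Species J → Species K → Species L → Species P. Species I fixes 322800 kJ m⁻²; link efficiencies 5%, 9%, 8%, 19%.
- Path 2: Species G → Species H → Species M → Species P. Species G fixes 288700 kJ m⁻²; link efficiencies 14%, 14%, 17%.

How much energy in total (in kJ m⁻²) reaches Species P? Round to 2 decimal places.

984.03 kJ m⁻²

Path 1: 322800 × 0.05 × 0.09 × 0.08 × 0.19 = 22.07952 kJ m⁻²
Path 2: 288700 × 0.14 × 0.14 × 0.17 = 961.9484 kJ m⁻²
Total at Species P: 22.07952 + 961.9484 = 984.02792 kJ m⁻²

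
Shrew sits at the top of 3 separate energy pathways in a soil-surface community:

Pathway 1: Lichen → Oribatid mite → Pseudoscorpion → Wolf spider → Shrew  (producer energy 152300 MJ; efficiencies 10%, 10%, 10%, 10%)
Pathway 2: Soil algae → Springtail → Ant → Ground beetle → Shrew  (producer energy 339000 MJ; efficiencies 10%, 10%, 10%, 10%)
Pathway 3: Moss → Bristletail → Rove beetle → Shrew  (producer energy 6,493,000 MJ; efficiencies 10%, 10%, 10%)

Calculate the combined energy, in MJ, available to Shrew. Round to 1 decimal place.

Pathway 1: 152300 × 0.1 × 0.1 × 0.1 × 0.1 = 15.23 MJ
Pathway 2: 339000 × 0.1 × 0.1 × 0.1 × 0.1 = 33.9 MJ
Pathway 3: 6493000 × 0.1 × 0.1 × 0.1 = 6493 MJ
Total at Shrew: 15.23 + 33.9 + 6493 = 6542.13 MJ

6542.1 MJ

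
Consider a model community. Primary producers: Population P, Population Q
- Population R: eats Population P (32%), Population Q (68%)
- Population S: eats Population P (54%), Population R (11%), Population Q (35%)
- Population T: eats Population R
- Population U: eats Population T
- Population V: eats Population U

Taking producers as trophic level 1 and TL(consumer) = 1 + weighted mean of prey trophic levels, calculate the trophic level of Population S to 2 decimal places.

2.11

Population R: 1 + (0.32×1 + 0.68×1) = 2
Population S: 1 + (0.54×1 + 0.11×2 + 0.35×1) = 2.11
Population T: 1 + 2 = 3
Population U: 1 + 3 = 4
Population V: 1 + 4 = 5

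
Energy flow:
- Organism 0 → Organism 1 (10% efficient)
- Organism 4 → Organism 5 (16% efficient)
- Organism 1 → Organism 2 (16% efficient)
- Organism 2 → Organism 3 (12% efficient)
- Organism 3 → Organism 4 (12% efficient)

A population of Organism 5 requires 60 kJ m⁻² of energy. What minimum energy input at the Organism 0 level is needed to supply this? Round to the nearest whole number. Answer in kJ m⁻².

1627604 kJ m⁻²

Cumulative transfer efficiency: 0.1 × 0.16 × 0.12 × 0.12 × 0.16 = 0.000036864
Organism 0 energy = 60 / 0.000036864 = 1627604 kJ m⁻²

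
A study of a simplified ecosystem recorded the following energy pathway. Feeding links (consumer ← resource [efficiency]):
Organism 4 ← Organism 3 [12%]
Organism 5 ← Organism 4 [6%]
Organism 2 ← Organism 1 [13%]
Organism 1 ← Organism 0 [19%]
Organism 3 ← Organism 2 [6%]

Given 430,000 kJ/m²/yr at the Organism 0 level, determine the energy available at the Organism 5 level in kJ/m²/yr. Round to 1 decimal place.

4.6 kJ/m²/yr

Organism 1: 430000 × 0.19 = 81700 kJ/m²/yr
Organism 2: 81700 × 0.13 = 10621 kJ/m²/yr
Organism 3: 10621 × 0.06 = 637.26 kJ/m²/yr
Organism 4: 637.26 × 0.12 = 76.4712 kJ/m²/yr
Organism 5: 76.4712 × 0.06 = 4.588272 kJ/m²/yr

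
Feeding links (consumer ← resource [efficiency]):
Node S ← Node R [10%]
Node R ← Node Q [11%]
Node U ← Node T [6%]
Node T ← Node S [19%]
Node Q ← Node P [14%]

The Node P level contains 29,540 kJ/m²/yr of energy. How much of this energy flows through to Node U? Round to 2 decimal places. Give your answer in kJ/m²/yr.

Node Q: 29540 × 0.14 = 4135.6 kJ/m²/yr
Node R: 4135.6 × 0.11 = 454.916 kJ/m²/yr
Node S: 454.916 × 0.1 = 45.4916 kJ/m²/yr
Node T: 45.4916 × 0.19 = 8.643404 kJ/m²/yr
Node U: 8.643404 × 0.06 = 0.51860424 kJ/m²/yr

0.52 kJ/m²/yr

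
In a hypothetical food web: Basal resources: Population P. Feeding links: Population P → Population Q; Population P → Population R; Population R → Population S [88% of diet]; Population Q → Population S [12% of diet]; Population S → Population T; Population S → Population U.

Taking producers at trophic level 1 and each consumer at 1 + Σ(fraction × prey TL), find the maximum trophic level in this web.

4

Population Q: 1 + 1 = 2
Population R: 1 + 1 = 2
Population S: 1 + (0.88×2 + 0.12×2) = 3
Population T: 1 + 3 = 4
Population U: 1 + 3 = 4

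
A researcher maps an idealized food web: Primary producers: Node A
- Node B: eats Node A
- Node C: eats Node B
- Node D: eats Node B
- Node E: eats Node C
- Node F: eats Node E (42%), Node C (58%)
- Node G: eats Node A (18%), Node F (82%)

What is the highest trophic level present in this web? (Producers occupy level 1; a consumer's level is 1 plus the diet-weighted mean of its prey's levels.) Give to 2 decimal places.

Node B: 1 + 1 = 2
Node C: 1 + 2 = 3
Node D: 1 + 2 = 3
Node E: 1 + 3 = 4
Node F: 1 + (0.42×4 + 0.58×3) = 4.42
Node G: 1 + (0.18×1 + 0.82×4.42) = 4.8044

4.80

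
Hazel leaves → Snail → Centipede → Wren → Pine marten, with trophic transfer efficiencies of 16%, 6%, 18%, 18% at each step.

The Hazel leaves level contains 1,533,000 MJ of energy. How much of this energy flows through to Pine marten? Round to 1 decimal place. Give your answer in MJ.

Snail: 1533000 × 0.16 = 245280 MJ
Centipede: 245280 × 0.06 = 14716.8 MJ
Wren: 14716.8 × 0.18 = 2649.024 MJ
Pine marten: 2649.024 × 0.18 = 476.82432 MJ

476.8 MJ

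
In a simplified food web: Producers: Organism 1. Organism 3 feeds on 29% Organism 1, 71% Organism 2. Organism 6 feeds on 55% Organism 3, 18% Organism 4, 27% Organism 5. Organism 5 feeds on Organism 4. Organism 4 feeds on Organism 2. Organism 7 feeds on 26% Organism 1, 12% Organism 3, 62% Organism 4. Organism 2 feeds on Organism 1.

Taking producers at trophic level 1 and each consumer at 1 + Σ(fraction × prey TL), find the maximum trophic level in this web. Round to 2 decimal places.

4.11

Organism 2: 1 + 1 = 2
Organism 3: 1 + (0.29×1 + 0.71×2) = 2.71
Organism 4: 1 + 2 = 3
Organism 5: 1 + 3 = 4
Organism 6: 1 + (0.55×2.71 + 0.18×3 + 0.27×4) = 4.1105
Organism 7: 1 + (0.26×1 + 0.12×2.71 + 0.62×3) = 3.4452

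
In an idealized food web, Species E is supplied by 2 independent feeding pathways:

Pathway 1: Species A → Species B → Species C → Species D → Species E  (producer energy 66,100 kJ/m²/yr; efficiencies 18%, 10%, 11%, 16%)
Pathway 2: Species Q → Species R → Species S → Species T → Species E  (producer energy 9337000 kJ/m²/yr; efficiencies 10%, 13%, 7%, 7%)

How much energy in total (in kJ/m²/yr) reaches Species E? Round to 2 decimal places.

615.71 kJ/m²/yr

Pathway 1: 66100 × 0.18 × 0.1 × 0.11 × 0.16 = 20.94048 kJ/m²/yr
Pathway 2: 9337000 × 0.1 × 0.13 × 0.07 × 0.07 = 594.7669 kJ/m²/yr
Total at Species E: 20.94048 + 594.7669 = 615.70738 kJ/m²/yr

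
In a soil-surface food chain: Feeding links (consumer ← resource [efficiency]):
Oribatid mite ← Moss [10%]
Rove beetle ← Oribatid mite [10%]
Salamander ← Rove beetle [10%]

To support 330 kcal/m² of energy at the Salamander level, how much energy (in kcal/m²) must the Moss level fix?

330000 kcal/m²

Cumulative transfer efficiency: 0.1 × 0.1 × 0.1 = 0.001
Moss energy = 330 / 0.001 = 330000 kcal/m²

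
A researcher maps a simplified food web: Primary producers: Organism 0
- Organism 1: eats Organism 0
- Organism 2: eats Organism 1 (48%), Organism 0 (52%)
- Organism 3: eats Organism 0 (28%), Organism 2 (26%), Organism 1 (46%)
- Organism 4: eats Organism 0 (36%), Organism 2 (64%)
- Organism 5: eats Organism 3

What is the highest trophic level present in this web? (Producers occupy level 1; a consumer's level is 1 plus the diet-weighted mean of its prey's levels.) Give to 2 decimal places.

3.84

Organism 1: 1 + 1 = 2
Organism 2: 1 + (0.48×2 + 0.52×1) = 2.48
Organism 3: 1 + (0.28×1 + 0.26×2.48 + 0.46×2) = 2.8448
Organism 4: 1 + (0.36×1 + 0.64×2.48) = 2.9472
Organism 5: 1 + 2.8448 = 3.8448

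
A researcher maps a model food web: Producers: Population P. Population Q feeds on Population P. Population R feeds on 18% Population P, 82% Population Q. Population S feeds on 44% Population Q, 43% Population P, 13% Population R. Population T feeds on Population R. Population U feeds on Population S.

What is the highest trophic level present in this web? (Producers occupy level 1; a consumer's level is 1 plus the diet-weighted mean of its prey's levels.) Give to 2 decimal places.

Population Q: 1 + 1 = 2
Population R: 1 + (0.18×1 + 0.82×2) = 2.82
Population S: 1 + (0.44×2 + 0.43×1 + 0.13×2.82) = 2.6766
Population T: 1 + 2.82 = 3.82
Population U: 1 + 2.6766 = 3.6766

3.82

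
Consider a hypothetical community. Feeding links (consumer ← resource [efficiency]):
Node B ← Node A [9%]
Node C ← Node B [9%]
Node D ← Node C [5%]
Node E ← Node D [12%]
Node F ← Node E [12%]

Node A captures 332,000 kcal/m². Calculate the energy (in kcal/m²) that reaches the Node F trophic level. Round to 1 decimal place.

1.9 kcal/m²

Node B: 332000 × 0.09 = 29880 kcal/m²
Node C: 29880 × 0.09 = 2689.2 kcal/m²
Node D: 2689.2 × 0.05 = 134.46 kcal/m²
Node E: 134.46 × 0.12 = 16.1352 kcal/m²
Node F: 16.1352 × 0.12 = 1.936224 kcal/m²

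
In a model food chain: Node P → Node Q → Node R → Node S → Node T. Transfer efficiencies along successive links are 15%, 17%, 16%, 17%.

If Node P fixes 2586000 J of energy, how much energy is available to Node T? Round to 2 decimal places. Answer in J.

Node Q: 2586000 × 0.15 = 387900 J
Node R: 387900 × 0.17 = 65943 J
Node S: 65943 × 0.16 = 10550.88 J
Node T: 10550.88 × 0.17 = 1793.6496 J

1793.65 J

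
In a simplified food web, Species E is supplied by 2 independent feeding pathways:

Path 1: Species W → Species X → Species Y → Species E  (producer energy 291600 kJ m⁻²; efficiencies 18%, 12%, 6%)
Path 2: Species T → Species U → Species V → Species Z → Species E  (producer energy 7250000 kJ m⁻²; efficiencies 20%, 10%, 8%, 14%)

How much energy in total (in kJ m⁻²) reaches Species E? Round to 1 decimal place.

Path 1: 291600 × 0.18 × 0.12 × 0.06 = 377.9136 kJ m⁻²
Path 2: 7250000 × 0.2 × 0.1 × 0.08 × 0.14 = 1624 kJ m⁻²
Total at Species E: 377.9136 + 1624 = 2001.9136 kJ m⁻²

2001.9 kJ m⁻²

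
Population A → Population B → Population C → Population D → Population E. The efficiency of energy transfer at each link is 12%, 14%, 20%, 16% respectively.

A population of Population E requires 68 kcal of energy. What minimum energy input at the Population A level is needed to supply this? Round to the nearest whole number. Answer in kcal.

126488 kcal

Cumulative transfer efficiency: 0.12 × 0.14 × 0.2 × 0.16 = 0.0005376
Population A energy = 68 / 0.0005376 = 126488 kcal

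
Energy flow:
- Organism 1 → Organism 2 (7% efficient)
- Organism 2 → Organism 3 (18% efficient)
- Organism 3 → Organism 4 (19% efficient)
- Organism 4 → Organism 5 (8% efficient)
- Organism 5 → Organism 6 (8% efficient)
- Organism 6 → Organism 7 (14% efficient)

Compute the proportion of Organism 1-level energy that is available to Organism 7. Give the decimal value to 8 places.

Product of link efficiencies: 0.07 × 0.18 × 0.19 × 0.08 × 0.08 × 0.14 = 0.000002145024

0.00000215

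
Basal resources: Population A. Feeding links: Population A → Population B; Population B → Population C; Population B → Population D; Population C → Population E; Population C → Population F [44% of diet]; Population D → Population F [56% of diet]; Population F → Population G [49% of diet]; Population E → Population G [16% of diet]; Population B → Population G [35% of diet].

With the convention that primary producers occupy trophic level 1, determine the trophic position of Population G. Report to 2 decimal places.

Population B: 1 + 1 = 2
Population C: 1 + 2 = 3
Population D: 1 + 2 = 3
Population E: 1 + 3 = 4
Population F: 1 + (0.44×3 + 0.56×3) = 4
Population G: 1 + (0.49×4 + 0.16×4 + 0.35×2) = 4.3

4.30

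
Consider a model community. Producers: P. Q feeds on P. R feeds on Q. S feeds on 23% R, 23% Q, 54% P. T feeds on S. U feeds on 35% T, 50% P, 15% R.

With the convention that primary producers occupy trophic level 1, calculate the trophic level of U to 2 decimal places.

3.24

Q: 1 + 1 = 2
R: 1 + 2 = 3
S: 1 + (0.23×3 + 0.23×2 + 0.54×1) = 2.69
T: 1 + 2.69 = 3.69
U: 1 + (0.35×3.69 + 0.5×1 + 0.15×3) = 3.2415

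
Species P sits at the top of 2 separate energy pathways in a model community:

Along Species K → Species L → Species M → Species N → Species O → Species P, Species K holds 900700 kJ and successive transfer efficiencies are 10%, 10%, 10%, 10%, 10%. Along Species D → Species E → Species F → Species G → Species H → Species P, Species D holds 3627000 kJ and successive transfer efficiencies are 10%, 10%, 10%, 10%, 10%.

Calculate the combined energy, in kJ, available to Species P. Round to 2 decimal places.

45.28 kJ

Via Species K: 900700 × 0.1 × 0.1 × 0.1 × 0.1 × 0.1 = 9.007 kJ
Via Species D: 3627000 × 0.1 × 0.1 × 0.1 × 0.1 × 0.1 = 36.27 kJ
Total at Species P: 9.007 + 36.27 = 45.277 kJ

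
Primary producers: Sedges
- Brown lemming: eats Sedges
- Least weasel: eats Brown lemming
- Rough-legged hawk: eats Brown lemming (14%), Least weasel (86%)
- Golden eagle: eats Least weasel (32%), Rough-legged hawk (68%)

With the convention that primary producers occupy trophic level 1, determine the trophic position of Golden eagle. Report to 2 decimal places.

4.58

Brown lemming: 1 + 1 = 2
Least weasel: 1 + 2 = 3
Rough-legged hawk: 1 + (0.14×2 + 0.86×3) = 3.86
Golden eagle: 1 + (0.32×3 + 0.68×3.86) = 4.5848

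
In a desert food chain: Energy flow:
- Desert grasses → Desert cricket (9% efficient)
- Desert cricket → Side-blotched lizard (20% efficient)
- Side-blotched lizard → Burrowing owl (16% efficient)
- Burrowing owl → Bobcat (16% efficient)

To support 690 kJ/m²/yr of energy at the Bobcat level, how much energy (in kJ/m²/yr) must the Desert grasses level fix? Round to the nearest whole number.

1497396 kJ/m²/yr

Cumulative transfer efficiency: 0.09 × 0.2 × 0.16 × 0.16 = 0.0004608
Desert grasses energy = 690 / 0.0004608 = 1497396 kJ/m²/yr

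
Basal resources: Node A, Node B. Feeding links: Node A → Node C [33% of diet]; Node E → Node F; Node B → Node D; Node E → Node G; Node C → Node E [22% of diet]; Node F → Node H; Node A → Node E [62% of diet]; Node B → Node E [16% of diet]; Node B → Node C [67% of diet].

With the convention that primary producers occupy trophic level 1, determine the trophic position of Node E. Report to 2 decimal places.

2.22

Node C: 1 + (0.33×1 + 0.67×1) = 2
Node D: 1 + 1 = 2
Node E: 1 + (0.22×2 + 0.16×1 + 0.62×1) = 2.22
Node F: 1 + 2.22 = 3.22
Node G: 1 + 2.22 = 3.22
Node H: 1 + 3.22 = 4.22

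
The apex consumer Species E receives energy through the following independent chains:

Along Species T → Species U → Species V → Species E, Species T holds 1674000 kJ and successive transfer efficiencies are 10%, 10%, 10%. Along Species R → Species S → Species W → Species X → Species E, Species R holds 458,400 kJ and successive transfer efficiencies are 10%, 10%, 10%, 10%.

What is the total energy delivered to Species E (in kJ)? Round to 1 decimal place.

1719.8 kJ

Via Species T: 1674000 × 0.1 × 0.1 × 0.1 = 1674 kJ
Via Species R: 458400 × 0.1 × 0.1 × 0.1 × 0.1 = 45.84 kJ
Total at Species E: 1674 + 45.84 = 1719.84 kJ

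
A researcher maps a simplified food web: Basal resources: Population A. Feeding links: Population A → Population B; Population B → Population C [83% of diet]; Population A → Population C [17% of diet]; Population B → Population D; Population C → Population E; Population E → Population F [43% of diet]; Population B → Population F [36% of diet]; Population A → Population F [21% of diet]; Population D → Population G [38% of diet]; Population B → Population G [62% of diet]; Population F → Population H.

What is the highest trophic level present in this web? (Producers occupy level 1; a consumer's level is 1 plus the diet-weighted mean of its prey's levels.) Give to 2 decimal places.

4.58

Population B: 1 + 1 = 2
Population C: 1 + (0.83×2 + 0.17×1) = 2.83
Population D: 1 + 2 = 3
Population E: 1 + 2.83 = 3.83
Population F: 1 + (0.43×3.83 + 0.36×2 + 0.21×1) = 3.5769
Population G: 1 + (0.38×3 + 0.62×2) = 3.38
Population H: 1 + 3.5769 = 4.5769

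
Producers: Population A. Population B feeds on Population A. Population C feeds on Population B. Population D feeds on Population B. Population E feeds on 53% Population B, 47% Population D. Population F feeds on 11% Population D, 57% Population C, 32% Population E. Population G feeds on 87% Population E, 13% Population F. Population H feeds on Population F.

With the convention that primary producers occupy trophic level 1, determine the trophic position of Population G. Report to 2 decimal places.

Population B: 1 + 1 = 2
Population C: 1 + 2 = 3
Population D: 1 + 2 = 3
Population E: 1 + (0.53×2 + 0.47×3) = 3.47
Population F: 1 + (0.11×3 + 0.57×3 + 0.32×3.47) = 4.1504
Population G: 1 + (0.87×3.47 + 0.13×4.1504) = 4.558452
Population H: 1 + 4.1504 = 5.1504

4.56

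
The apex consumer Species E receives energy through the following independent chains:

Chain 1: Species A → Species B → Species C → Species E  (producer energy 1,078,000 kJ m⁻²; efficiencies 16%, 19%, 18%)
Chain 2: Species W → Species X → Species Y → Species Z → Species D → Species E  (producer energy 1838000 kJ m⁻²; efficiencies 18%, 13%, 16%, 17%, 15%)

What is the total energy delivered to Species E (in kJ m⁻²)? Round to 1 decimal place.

6074.3 kJ m⁻²

Chain 1: 1078000 × 0.16 × 0.19 × 0.18 = 5898.816 kJ m⁻²
Chain 2: 1838000 × 0.18 × 0.13 × 0.16 × 0.17 × 0.15 = 175.477536 kJ m⁻²
Total at Species E: 5898.816 + 175.477536 = 6074.293536 kJ m⁻²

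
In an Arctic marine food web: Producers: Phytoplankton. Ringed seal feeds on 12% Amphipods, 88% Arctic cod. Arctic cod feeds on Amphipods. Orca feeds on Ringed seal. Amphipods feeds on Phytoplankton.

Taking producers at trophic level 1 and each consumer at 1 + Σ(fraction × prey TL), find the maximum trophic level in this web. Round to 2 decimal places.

Amphipods: 1 + 1 = 2
Arctic cod: 1 + 2 = 3
Ringed seal: 1 + (0.12×2 + 0.88×3) = 3.88
Orca: 1 + 3.88 = 4.88

4.88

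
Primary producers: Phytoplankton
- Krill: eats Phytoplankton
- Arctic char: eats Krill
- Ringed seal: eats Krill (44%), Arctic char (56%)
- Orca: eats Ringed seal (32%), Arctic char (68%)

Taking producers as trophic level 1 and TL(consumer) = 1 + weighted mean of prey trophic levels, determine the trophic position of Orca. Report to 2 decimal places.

4.18

Krill: 1 + 1 = 2
Arctic char: 1 + 2 = 3
Ringed seal: 1 + (0.44×2 + 0.56×3) = 3.56
Orca: 1 + (0.32×3.56 + 0.68×3) = 4.1792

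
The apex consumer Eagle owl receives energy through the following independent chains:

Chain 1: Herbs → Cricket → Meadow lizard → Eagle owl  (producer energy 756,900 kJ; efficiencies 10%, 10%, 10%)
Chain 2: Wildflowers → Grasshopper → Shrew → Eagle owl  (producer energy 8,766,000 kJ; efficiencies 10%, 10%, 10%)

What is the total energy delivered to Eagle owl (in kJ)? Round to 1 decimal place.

Chain 1: 756900 × 0.1 × 0.1 × 0.1 = 756.9 kJ
Chain 2: 8766000 × 0.1 × 0.1 × 0.1 = 8766 kJ
Total at Eagle owl: 756.9 + 8766 = 9522.9 kJ

9522.9 kJ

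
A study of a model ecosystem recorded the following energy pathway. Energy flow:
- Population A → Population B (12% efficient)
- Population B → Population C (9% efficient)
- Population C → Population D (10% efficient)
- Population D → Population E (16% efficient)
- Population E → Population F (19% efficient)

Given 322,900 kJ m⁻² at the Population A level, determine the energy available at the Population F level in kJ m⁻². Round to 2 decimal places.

10.60 kJ m⁻²

Population B: 322900 × 0.12 = 38748 kJ m⁻²
Population C: 38748 × 0.09 = 3487.32 kJ m⁻²
Population D: 3487.32 × 0.1 = 348.732 kJ m⁻²
Population E: 348.732 × 0.16 = 55.79712 kJ m⁻²
Population F: 55.79712 × 0.19 = 10.6014528 kJ m⁻²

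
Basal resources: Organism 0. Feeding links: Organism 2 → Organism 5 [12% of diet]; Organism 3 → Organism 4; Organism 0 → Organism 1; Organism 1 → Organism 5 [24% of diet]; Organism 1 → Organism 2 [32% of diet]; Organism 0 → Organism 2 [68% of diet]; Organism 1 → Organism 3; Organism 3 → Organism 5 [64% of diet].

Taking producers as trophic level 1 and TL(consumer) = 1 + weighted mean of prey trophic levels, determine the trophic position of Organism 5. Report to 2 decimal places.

3.68

Organism 1: 1 + 1 = 2
Organism 2: 1 + (0.32×2 + 0.68×1) = 2.32
Organism 3: 1 + 2 = 3
Organism 4: 1 + 3 = 4
Organism 5: 1 + (0.12×2.32 + 0.64×3 + 0.24×2) = 3.6784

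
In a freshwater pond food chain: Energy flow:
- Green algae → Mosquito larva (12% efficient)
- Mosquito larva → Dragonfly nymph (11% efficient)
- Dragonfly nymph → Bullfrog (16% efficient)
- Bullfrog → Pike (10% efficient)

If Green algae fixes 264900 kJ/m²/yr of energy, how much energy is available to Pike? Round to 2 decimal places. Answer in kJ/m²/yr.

Mosquito larva: 264900 × 0.12 = 31788 kJ/m²/yr
Dragonfly nymph: 31788 × 0.11 = 3496.68 kJ/m²/yr
Bullfrog: 3496.68 × 0.16 = 559.4688 kJ/m²/yr
Pike: 559.4688 × 0.1 = 55.94688 kJ/m²/yr

55.95 kJ/m²/yr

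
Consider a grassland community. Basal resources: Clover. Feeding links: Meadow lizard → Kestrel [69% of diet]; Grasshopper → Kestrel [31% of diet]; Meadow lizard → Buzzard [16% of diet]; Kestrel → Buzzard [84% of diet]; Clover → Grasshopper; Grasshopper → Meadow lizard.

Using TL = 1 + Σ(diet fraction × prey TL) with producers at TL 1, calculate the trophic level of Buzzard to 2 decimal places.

Grasshopper: 1 + 1 = 2
Meadow lizard: 1 + 2 = 3
Kestrel: 1 + (0.31×2 + 0.69×3) = 3.69
Buzzard: 1 + (0.16×3 + 0.84×3.69) = 4.5796

4.58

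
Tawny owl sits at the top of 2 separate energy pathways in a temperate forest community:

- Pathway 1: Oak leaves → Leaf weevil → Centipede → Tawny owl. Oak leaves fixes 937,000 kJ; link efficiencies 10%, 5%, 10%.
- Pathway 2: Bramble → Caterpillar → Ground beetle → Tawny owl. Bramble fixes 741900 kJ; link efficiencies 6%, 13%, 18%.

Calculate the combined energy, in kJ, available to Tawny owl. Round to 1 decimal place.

1510.1 kJ

Pathway 1: 937000 × 0.1 × 0.05 × 0.1 = 468.5 kJ
Pathway 2: 741900 × 0.06 × 0.13 × 0.18 = 1041.6276 kJ
Total at Tawny owl: 468.5 + 1041.6276 = 1510.1276 kJ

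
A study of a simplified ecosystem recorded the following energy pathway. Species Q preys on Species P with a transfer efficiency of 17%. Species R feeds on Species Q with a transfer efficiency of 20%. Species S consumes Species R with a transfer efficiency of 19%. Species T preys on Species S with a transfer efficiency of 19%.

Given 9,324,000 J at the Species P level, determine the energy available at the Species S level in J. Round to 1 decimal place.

60233.0 J

Species Q: 9324000 × 0.17 = 1585080 J
Species R: 1585080 × 0.2 = 317016 J
Species S: 317016 × 0.19 = 60233.04 J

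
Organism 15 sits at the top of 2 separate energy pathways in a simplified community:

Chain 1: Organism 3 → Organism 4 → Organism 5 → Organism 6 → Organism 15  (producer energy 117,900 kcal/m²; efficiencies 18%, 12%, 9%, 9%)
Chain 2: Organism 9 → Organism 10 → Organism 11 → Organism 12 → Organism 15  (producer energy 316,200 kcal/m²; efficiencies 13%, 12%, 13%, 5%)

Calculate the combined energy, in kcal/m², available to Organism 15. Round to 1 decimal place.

Chain 1: 117900 × 0.18 × 0.12 × 0.09 × 0.09 = 20.627784 kcal/m²
Chain 2: 316200 × 0.13 × 0.12 × 0.13 × 0.05 = 32.06268 kcal/m²
Total at Organism 15: 20.627784 + 32.06268 = 52.690464 kcal/m²

52.7 kcal/m²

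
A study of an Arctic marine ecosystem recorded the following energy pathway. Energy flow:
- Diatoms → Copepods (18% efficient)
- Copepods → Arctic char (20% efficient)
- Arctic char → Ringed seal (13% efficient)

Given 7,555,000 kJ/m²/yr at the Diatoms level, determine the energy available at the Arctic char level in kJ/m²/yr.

Copepods: 7555000 × 0.18 = 1359900 kJ/m²/yr
Arctic char: 1359900 × 0.2 = 271980 kJ/m²/yr

271980 kJ/m²/yr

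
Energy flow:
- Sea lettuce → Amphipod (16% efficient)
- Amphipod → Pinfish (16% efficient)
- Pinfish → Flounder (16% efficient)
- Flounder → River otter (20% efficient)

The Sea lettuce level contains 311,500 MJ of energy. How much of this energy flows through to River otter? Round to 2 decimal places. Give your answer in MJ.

255.18 MJ

Amphipod: 311500 × 0.16 = 49840 MJ
Pinfish: 49840 × 0.16 = 7974.4 MJ
Flounder: 7974.4 × 0.16 = 1275.904 MJ
River otter: 1275.904 × 0.2 = 255.1808 MJ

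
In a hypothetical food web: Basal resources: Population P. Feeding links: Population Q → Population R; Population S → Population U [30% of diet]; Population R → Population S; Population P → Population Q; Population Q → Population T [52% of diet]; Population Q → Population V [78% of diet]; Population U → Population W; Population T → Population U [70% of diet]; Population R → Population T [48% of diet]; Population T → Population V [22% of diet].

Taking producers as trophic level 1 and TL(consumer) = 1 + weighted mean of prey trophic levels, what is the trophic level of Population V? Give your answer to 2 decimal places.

Population Q: 1 + 1 = 2
Population R: 1 + 2 = 3
Population S: 1 + 3 = 4
Population T: 1 + (0.48×3 + 0.52×2) = 3.48
Population U: 1 + (0.3×4 + 0.7×3.48) = 4.636
Population V: 1 + (0.78×2 + 0.22×3.48) = 3.3256
Population W: 1 + 4.636 = 5.636

3.33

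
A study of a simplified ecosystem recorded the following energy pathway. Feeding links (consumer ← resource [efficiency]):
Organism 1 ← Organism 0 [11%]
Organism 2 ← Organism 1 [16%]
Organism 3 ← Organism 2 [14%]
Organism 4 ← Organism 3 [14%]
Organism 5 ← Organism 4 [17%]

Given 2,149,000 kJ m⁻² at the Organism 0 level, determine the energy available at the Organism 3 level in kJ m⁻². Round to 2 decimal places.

5295.14 kJ m⁻²

Organism 1: 2149000 × 0.11 = 236390 kJ m⁻²
Organism 2: 236390 × 0.16 = 37822.4 kJ m⁻²
Organism 3: 37822.4 × 0.14 = 5295.136 kJ m⁻²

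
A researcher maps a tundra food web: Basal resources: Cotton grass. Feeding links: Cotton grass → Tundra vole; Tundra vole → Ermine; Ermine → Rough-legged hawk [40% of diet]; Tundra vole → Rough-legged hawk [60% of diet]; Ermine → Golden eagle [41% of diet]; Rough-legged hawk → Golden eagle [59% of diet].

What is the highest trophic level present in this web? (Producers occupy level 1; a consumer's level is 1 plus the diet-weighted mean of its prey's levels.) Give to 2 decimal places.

4.24

Tundra vole: 1 + 1 = 2
Ermine: 1 + 2 = 3
Rough-legged hawk: 1 + (0.4×3 + 0.6×2) = 3.4
Golden eagle: 1 + (0.41×3 + 0.59×3.4) = 4.236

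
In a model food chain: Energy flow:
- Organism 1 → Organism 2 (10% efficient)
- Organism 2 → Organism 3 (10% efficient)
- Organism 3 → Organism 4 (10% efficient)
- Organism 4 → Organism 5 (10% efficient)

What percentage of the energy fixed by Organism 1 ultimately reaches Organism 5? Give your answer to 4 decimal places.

Product of link efficiencies: 0.1 × 0.1 × 0.1 × 0.1 = 0.0001
As a percentage: 0.0001 × 100 = 0.0100%

0.0100%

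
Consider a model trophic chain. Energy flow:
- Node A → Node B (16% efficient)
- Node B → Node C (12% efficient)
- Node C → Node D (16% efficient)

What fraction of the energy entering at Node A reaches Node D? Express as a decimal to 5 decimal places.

0.00307

Product of link efficiencies: 0.16 × 0.12 × 0.16 = 0.003072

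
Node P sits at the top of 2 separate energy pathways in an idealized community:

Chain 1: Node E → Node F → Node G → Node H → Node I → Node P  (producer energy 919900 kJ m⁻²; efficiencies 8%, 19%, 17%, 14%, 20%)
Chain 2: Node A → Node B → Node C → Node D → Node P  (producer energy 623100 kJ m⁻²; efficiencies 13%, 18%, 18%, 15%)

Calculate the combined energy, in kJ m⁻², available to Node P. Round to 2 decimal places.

Chain 1: 919900 × 0.08 × 0.19 × 0.17 × 0.14 × 0.2 = 66.5566048 kJ m⁻²
Chain 2: 623100 × 0.13 × 0.18 × 0.18 × 0.15 = 393.67458 kJ m⁻²
Total at Node P: 66.5566048 + 393.67458 = 460.2311848 kJ m⁻²

460.23 kJ m⁻²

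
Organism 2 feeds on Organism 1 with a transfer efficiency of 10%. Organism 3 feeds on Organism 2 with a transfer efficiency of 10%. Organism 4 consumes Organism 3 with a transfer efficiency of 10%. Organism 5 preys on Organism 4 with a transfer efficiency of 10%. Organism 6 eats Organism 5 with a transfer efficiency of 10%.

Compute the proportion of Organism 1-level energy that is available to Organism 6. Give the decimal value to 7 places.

Product of link efficiencies: 0.1 × 0.1 × 0.1 × 0.1 × 0.1 = 0.00001

0.0000100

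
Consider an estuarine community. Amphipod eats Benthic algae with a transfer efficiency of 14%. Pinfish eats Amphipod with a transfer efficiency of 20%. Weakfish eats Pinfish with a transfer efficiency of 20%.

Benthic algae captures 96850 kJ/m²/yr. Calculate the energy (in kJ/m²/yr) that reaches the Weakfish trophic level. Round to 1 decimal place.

Amphipod: 96850 × 0.14 = 13559 kJ/m²/yr
Pinfish: 13559 × 0.2 = 2711.8 kJ/m²/yr
Weakfish: 2711.8 × 0.2 = 542.36 kJ/m²/yr

542.4 kJ/m²/yr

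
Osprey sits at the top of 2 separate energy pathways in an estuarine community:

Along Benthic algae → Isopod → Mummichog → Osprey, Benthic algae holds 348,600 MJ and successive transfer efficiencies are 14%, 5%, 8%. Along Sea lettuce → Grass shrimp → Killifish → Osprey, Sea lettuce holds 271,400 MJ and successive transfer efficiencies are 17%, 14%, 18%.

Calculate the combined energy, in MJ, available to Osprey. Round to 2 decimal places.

Via Benthic algae: 348600 × 0.14 × 0.05 × 0.08 = 195.216 MJ
Via Sea lettuce: 271400 × 0.17 × 0.14 × 0.18 = 1162.6776 MJ
Total at Osprey: 195.216 + 1162.6776 = 1357.8936 MJ

1357.89 MJ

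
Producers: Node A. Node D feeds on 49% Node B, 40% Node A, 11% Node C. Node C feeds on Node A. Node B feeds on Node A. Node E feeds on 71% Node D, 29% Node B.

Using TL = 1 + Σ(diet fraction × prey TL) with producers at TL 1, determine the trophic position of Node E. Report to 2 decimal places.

3.43

Node B: 1 + 1 = 2
Node C: 1 + 1 = 2
Node D: 1 + (0.49×2 + 0.4×1 + 0.11×2) = 2.6
Node E: 1 + (0.71×2.6 + 0.29×2) = 3.426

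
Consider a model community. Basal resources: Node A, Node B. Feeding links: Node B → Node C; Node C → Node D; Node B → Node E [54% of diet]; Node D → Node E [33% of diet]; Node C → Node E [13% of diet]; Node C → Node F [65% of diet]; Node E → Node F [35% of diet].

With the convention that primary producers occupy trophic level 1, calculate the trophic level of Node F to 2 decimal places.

3.28

Node C: 1 + 1 = 2
Node D: 1 + 2 = 3
Node E: 1 + (0.54×1 + 0.33×3 + 0.13×2) = 2.79
Node F: 1 + (0.65×2 + 0.35×2.79) = 3.2765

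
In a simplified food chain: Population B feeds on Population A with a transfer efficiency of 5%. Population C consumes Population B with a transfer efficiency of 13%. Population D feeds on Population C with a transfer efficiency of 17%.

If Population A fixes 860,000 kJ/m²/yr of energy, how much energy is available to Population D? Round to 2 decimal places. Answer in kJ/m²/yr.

Population B: 860000 × 0.05 = 43000 kJ/m²/yr
Population C: 43000 × 0.13 = 5590 kJ/m²/yr
Population D: 5590 × 0.17 = 950.3 kJ/m²/yr

950.30 kJ/m²/yr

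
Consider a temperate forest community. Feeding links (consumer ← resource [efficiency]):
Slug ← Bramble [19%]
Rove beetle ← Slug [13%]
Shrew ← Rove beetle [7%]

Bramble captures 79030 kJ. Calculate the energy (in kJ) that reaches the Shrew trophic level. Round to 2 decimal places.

Slug: 79030 × 0.19 = 15015.7 kJ
Rove beetle: 15015.7 × 0.13 = 1952.041 kJ
Shrew: 1952.041 × 0.07 = 136.64287 kJ

136.64 kJ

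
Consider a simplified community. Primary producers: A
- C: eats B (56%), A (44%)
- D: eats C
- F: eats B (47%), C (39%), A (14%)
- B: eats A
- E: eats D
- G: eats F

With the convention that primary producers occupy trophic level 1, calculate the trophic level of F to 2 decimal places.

B: 1 + 1 = 2
C: 1 + (0.56×2 + 0.44×1) = 2.56
D: 1 + 2.56 = 3.56
E: 1 + 3.56 = 4.56
F: 1 + (0.47×2 + 0.39×2.56 + 0.14×1) = 3.0784
G: 1 + 3.0784 = 4.0784

3.08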